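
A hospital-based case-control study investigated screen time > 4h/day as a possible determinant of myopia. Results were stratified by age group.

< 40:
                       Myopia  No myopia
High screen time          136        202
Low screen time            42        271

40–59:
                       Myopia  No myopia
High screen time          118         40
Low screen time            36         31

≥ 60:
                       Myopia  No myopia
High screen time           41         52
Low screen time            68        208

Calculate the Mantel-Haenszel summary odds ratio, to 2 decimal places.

OR_MH = Σ(aᵢdᵢ/nᵢ) / Σ(bᵢcᵢ/nᵢ), where nᵢ is the stratum total.
Stratum 1 (< 40): n = 651; a·d/n = 136·271/651 = 56.6144; b·c/n = 202·42/651 = 13.0323
Stratum 2 (40–59): n = 225; a·d/n = 118·31/225 = 16.2578; b·c/n = 40·36/225 = 6.4000
Stratum 3 (≥ 60): n = 369; a·d/n = 41·208/369 = 23.1111; b·c/n = 52·68/369 = 9.5827
OR_MH = (56.6144 + 16.2578 + 23.1111) / (13.0323 + 6.4000 + 9.5827) = 95.9833 / 29.0149 = 3.30807

3.31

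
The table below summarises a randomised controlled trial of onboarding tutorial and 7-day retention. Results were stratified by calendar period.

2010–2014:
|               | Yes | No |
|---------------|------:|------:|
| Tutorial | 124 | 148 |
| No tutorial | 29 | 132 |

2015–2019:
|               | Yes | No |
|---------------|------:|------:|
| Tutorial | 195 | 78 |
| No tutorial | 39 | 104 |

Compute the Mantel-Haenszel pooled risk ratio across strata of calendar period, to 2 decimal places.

2.58

RR_MH = Σ(aᵢ·n₀ᵢ/nᵢ) / Σ(cᵢ·n₁ᵢ/nᵢ), with n₁ᵢ = aᵢ+bᵢ (exposed), n₀ᵢ = cᵢ+dᵢ (unexposed), nᵢ = n₁ᵢ+n₀ᵢ.
Stratum 1 (2010–2014): n₁ = 272, n₀ = 161, n = 433; a·n₀/n = 124·161/433 = 46.1062; c·n₁/n = 29·272/433 = 18.2171
Stratum 2 (2015–2019): n₁ = 273, n₀ = 143, n = 416; a·n₀/n = 195·143/416 = 67.0312; c·n₁/n = 39·273/416 = 25.5938
RR_MH = (46.1062 + 67.0312) / (18.2171 + 25.5938) = 113.1375 / 43.8108 = 2.58241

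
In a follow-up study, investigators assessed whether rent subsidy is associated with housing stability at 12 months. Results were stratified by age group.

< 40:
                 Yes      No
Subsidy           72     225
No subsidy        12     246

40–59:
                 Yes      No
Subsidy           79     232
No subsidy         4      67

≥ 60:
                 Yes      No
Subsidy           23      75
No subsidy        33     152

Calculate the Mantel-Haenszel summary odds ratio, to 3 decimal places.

3.624

OR_MH = Σ(aᵢdᵢ/nᵢ) / Σ(bᵢcᵢ/nᵢ), where nᵢ is the stratum total.
Stratum 1 (< 40): n = 555; a·d/n = 72·246/555 = 31.9135; b·c/n = 225·12/555 = 4.8649
Stratum 2 (40–59): n = 382; a·d/n = 79·67/382 = 13.8560; b·c/n = 232·4/382 = 2.4293
Stratum 3 (≥ 60): n = 283; a·d/n = 23·152/283 = 12.3534; b·c/n = 75·33/283 = 8.7456
OR_MH = (31.9135 + 13.8560 + 12.3534) / (4.8649 + 2.4293 + 8.7456) = 58.1229 / 16.0398 = 3.62367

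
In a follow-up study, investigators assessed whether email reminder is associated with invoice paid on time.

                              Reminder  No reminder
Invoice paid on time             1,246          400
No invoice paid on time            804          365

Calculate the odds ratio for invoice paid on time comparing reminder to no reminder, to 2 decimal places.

Reading the table with exposure as columns: a = 1246 (Reminder, case), b = 804 (Reminder, non-case), c = 400 (No reminder, case), d = 365.
OR = (a·d)/(b·c) = (1246 × 365) / (804 × 400) = 454790 / 321600 = 1.41415
The odds of invoice paid on time are about 1.41 times as high in the reminder group.

1.41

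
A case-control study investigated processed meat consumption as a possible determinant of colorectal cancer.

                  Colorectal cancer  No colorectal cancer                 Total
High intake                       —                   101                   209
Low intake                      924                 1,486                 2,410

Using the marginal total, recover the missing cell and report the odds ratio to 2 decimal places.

1.72

The missing cell is in the exposed row: 209 − 101 = 108.
So a = 108, b = 101, c = 924, d = 1486.
OR = (a·d)/(b·c) = (108 × 1486) / (101 × 924) = 160488 / 93324 = 1.71969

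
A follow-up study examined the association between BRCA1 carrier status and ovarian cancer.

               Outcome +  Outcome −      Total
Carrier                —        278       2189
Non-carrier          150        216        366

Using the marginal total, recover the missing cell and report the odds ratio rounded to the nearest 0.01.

9.90

The missing cell is in the exposed row: 2189 − 278 = 1911.
So a = 1911, b = 278, c = 150, d = 216.
OR = (a·d)/(b·c) = (1911 × 216) / (278 × 150) = 412776 / 41700 = 9.89871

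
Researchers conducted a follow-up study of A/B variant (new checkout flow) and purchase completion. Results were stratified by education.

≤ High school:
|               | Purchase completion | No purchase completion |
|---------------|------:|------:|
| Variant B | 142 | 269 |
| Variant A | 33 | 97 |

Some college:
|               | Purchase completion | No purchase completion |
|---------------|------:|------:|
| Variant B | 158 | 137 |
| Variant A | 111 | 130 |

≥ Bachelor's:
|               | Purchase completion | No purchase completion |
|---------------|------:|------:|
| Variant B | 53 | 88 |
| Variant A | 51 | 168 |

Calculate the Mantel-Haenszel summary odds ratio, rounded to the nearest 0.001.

1.546

OR_MH = Σ(aᵢdᵢ/nᵢ) / Σ(bᵢcᵢ/nᵢ), where nᵢ is the stratum total.
Stratum 1 (≤ High school): n = 541; a·d/n = 142·97/541 = 25.4603; b·c/n = 269·33/541 = 16.4085
Stratum 2 (Some college): n = 536; a·d/n = 158·130/536 = 38.3209; b·c/n = 137·111/536 = 28.3713
Stratum 3 (≥ Bachelor's): n = 360; a·d/n = 53·168/360 = 24.7333; b·c/n = 88·51/360 = 12.4667
OR_MH = (25.4603 + 38.3209 + 24.7333) / (16.4085 + 28.3713 + 12.4667) = 88.5145 / 57.2464 = 1.54620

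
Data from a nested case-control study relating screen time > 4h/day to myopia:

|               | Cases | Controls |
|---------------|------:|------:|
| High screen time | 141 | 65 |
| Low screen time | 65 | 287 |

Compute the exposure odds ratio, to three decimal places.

9.578

Cells: a = 141, b = 65, c = 65, d = 287.
OR = (a·d)/(b·c) = (141 × 287) / (65 × 65) = 40467 / 4225 = 9.57799
The odds of myopia are about 9.58 times as high in the high screen time group.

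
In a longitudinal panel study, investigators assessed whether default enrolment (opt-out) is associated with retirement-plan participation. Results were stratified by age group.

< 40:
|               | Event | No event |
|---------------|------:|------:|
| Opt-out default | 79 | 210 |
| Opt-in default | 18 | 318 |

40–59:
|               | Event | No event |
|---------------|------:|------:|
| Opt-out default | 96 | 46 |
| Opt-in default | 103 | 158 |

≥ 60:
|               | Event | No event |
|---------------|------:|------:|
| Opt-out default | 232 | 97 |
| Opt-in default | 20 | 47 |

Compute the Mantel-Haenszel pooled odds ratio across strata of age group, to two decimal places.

OR_MH = Σ(aᵢdᵢ/nᵢ) / Σ(bᵢcᵢ/nᵢ), where nᵢ is the stratum total.
Stratum 1 (< 40): n = 625; a·d/n = 79·318/625 = 40.1952; b·c/n = 210·18/625 = 6.0480
Stratum 2 (40–59): n = 403; a·d/n = 96·158/403 = 37.6377; b·c/n = 46·103/403 = 11.7568
Stratum 3 (≥ 60): n = 396; a·d/n = 232·47/396 = 27.5354; b·c/n = 97·20/396 = 4.8990
OR_MH = (40.1952 + 37.6377 + 27.5354) / (6.0480 + 11.7568 + 4.8990) = 105.3683 / 22.7038 = 4.64099

4.64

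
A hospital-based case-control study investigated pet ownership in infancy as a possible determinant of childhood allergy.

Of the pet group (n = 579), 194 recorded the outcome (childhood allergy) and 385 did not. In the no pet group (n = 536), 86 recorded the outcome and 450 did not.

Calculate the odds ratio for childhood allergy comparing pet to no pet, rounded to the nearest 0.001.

2.637

From the description: a = 194, b = 385, c = 86, d = 450.
OR = (a·d)/(b·c) = (194 × 450) / (385 × 86) = 87300 / 33110 = 2.63667
The odds of childhood allergy are about 2.64 times as high in the pet group.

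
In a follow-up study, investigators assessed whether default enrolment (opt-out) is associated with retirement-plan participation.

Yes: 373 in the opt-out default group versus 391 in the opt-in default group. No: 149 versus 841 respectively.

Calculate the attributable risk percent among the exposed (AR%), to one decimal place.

55.6

From the description: a = 373, b = 149, c = 391, d = 841.
Risk in exposed = 373/522 = 0.71456; risk in unexposed = 391/1232 = 0.31737.
RR = 0.71456/0.31737 = 2.25150
AR% = (RR − 1)/RR × 100 = (2.25150 − 1)/2.25150 × 100 = 55.5852%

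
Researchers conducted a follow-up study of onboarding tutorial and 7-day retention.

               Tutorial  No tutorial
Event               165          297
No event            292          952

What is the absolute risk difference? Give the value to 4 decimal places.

0.1233

Reading the table with exposure as columns: a = 165 (Tutorial, case), b = 292 (Tutorial, non-case), c = 297 (No tutorial, case), d = 952.
Risk in exposed = 165/457 = 0.361050; risk in unexposed = 297/1249 = 0.237790.
Risk difference = 0.361050 − 0.237790 = 0.123260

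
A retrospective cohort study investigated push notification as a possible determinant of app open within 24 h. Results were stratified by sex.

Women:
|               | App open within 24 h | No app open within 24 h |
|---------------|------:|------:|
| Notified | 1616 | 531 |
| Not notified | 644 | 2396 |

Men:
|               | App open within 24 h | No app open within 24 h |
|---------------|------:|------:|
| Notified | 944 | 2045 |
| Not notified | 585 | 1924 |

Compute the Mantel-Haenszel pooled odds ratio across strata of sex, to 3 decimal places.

3.798

OR_MH = Σ(aᵢdᵢ/nᵢ) / Σ(bᵢcᵢ/nᵢ), where nᵢ is the stratum total.
Stratum 1 (Women): n = 5187; a·d/n = 1616·2396/5187 = 746.4693; b·c/n = 531·644/5187 = 65.9271
Stratum 2 (Men): n = 5498; a·d/n = 944·1924/5498 = 330.3485; b·c/n = 2045·585/5498 = 217.5928
OR_MH = (746.4693 + 330.3485) / (65.9271 + 217.5928) = 1076.8177 / 283.5199 = 3.79803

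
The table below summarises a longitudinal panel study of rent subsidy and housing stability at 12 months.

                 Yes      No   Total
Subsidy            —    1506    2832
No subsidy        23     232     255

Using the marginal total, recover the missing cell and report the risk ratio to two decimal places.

The missing cell is in the exposed row: 2832 − 1506 = 1326.
So a = 1326, b = 1506, c = 23, d = 232.
RR = [a/(a+b)] / [c/(c+d)] = (1326/2832) / (23/255) = 0.46822/0.09020 = 5.19114

5.19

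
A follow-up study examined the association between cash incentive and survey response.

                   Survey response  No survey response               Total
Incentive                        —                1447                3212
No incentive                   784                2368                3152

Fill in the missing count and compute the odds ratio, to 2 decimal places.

The missing cell is in the exposed row: 3212 − 1447 = 1765.
So a = 1765, b = 1447, c = 784, d = 2368.
OR = (a·d)/(b·c) = (1765 × 2368) / (1447 × 784) = 4179520 / 1134448 = 3.68419

3.68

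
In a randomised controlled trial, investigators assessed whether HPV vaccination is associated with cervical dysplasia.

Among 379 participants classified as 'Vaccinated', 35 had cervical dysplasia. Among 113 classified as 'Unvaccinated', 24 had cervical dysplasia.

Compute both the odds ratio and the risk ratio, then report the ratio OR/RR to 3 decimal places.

0.868

From the description: a = 35, b = 344, c = 24, d = 89.
OR = (35·89)/(344·24) = 3115/8256 = 0.37730
Risk in exposed = 35/379 = 0.09235; risk in unexposed = 24/113 = 0.21239; RR = 0.43481
OR/RR = 0.37730 / 0.43481 = 0.86775
The outcome is not rare, so the OR lies further from 1 than the RR.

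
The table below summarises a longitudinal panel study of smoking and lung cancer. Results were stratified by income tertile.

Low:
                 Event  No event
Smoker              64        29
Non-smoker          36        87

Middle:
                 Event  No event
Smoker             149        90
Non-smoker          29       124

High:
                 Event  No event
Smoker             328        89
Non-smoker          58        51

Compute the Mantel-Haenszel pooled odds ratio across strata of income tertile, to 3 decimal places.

OR_MH = Σ(aᵢdᵢ/nᵢ) / Σ(bᵢcᵢ/nᵢ), where nᵢ is the stratum total.
Stratum 1 (Low): n = 216; a·d/n = 64·87/216 = 25.7778; b·c/n = 29·36/216 = 4.8333
Stratum 2 (Middle): n = 392; a·d/n = 149·124/392 = 47.1327; b·c/n = 90·29/392 = 6.6582
Stratum 3 (High): n = 526; a·d/n = 328·51/526 = 31.8023; b·c/n = 89·58/526 = 9.8137
OR_MH = (25.7778 + 47.1327 + 31.8023) / (4.8333 + 6.6582 + 9.8137) = 104.7127 / 21.3052 = 4.91489

4.915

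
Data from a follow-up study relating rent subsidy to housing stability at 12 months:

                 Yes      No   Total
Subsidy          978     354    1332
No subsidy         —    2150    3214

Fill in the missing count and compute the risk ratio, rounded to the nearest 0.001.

The missing cell is in the unexposed row: 3214 − 2150 = 1064.
So a = 978, b = 354, c = 1064, d = 2150.
RR = [a/(a+b)] / [c/(c+d)] = (978/1332) / (1064/3214) = 0.73423/0.33105 = 2.21788

2.218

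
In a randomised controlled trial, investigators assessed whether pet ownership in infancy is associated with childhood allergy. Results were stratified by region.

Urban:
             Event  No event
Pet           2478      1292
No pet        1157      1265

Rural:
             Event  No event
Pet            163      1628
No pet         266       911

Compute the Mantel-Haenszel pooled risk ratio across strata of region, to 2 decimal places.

RR_MH = Σ(aᵢ·n₀ᵢ/nᵢ) / Σ(cᵢ·n₁ᵢ/nᵢ), with n₁ᵢ = aᵢ+bᵢ (exposed), n₀ᵢ = cᵢ+dᵢ (unexposed), nᵢ = n₁ᵢ+n₀ᵢ.
Stratum 1 (Urban): n₁ = 3770, n₀ = 2422, n = 6192; a·n₀/n = 2478·2422/6192 = 969.2694; c·n₁/n = 1157·3770/6192 = 704.4396
Stratum 2 (Rural): n₁ = 1791, n₀ = 1177, n = 2968; a·n₀/n = 163·1177/2968 = 64.6398; c·n₁/n = 266·1791/2968 = 160.5142
RR_MH = (969.2694 + 64.6398) / (704.4396 + 160.5142) = 1033.9092 / 864.9538 = 1.19533

1.20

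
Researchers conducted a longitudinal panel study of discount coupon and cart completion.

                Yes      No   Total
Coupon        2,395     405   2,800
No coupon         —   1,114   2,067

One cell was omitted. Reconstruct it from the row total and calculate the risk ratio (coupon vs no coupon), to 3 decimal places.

The missing cell is in the unexposed row: 2067 − 1114 = 953.
So a = 2395, b = 405, c = 953, d = 1114.
RR = [a/(a+b)] / [c/(c+d)] = (2395/2800) / (953/2067) = 0.85536/0.46105 = 1.85522

1.855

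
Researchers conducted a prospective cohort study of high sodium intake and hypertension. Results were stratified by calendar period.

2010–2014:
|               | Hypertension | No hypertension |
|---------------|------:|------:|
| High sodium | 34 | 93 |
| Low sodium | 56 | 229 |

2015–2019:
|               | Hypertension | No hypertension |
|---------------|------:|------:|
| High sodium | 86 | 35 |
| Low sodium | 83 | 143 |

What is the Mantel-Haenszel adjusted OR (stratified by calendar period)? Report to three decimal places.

2.586

OR_MH = Σ(aᵢdᵢ/nᵢ) / Σ(bᵢcᵢ/nᵢ), where nᵢ is the stratum total.
Stratum 1 (2010–2014): n = 412; a·d/n = 34·229/412 = 18.8981; b·c/n = 93·56/412 = 12.6408
Stratum 2 (2015–2019): n = 347; a·d/n = 86·143/347 = 35.4409; b·c/n = 35·83/347 = 8.3718
OR_MH = (18.8981 + 35.4409) / (12.6408 + 8.3718) = 54.3390 / 21.0125 = 2.58603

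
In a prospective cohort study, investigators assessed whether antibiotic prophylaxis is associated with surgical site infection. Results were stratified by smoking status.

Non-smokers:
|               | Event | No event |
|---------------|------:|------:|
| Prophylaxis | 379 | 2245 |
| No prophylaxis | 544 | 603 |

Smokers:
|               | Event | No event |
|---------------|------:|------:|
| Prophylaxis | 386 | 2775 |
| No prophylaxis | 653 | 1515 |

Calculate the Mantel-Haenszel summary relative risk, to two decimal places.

RR_MH = Σ(aᵢ·n₀ᵢ/nᵢ) / Σ(cᵢ·n₁ᵢ/nᵢ), with n₁ᵢ = aᵢ+bᵢ (exposed), n₀ᵢ = cᵢ+dᵢ (unexposed), nᵢ = n₁ᵢ+n₀ᵢ.
Stratum 1 (Non-smokers): n₁ = 2624, n₀ = 1147, n = 3771; a·n₀/n = 379·1147/3771 = 115.2779; c·n₁/n = 544·2624/3771 = 378.5351
Stratum 2 (Smokers): n₁ = 3161, n₀ = 2168, n = 5329; a·n₀/n = 386·2168/5329 = 157.0366; c·n₁/n = 653·3161/5329 = 387.3397
RR_MH = (115.2779 + 157.0366) / (378.5351 + 387.3397) = 272.3145 / 765.8748 = 0.35556

0.36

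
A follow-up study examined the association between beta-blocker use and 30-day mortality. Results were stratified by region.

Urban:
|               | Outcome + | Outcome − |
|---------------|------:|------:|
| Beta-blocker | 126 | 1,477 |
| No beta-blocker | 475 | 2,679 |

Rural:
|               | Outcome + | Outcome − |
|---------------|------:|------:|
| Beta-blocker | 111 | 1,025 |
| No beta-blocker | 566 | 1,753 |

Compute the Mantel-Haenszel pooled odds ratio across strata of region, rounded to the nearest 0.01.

0.40

OR_MH = Σ(aᵢdᵢ/nᵢ) / Σ(bᵢcᵢ/nᵢ), where nᵢ is the stratum total.
Stratum 1 (Urban): n = 4757; a·d/n = 126·2679/4757 = 70.9594; b·c/n = 1477·475/4757 = 147.4827
Stratum 2 (Rural): n = 3455; a·d/n = 111·1753/3455 = 56.3192; b·c/n = 1025·566/3455 = 167.9161
OR_MH = (70.9594 + 56.3192) / (147.4827 + 167.9161) = 127.2787 / 315.3987 = 0.40355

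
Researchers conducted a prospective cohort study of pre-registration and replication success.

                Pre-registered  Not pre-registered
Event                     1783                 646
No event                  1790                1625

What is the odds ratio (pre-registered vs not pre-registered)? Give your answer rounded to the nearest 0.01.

Reading the table with exposure as columns: a = 1783 (Pre-registered, case), b = 1790 (Pre-registered, non-case), c = 646 (Not pre-registered, case), d = 1625.
OR = (a·d)/(b·c) = (1783 × 1625) / (1790 × 646) = 2897375 / 1156340 = 2.50564
The odds of replication success are about 2.51 times as high in the pre-registered group.

2.51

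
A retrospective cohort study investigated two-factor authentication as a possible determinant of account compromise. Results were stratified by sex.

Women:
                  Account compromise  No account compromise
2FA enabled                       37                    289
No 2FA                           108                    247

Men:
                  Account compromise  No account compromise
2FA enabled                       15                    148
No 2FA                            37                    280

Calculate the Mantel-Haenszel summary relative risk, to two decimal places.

RR_MH = Σ(aᵢ·n₀ᵢ/nᵢ) / Σ(cᵢ·n₁ᵢ/nᵢ), with n₁ᵢ = aᵢ+bᵢ (exposed), n₀ᵢ = cᵢ+dᵢ (unexposed), nᵢ = n₁ᵢ+n₀ᵢ.
Stratum 1 (Women): n₁ = 326, n₀ = 355, n = 681; a·n₀/n = 37·355/681 = 19.2878; c·n₁/n = 108·326/681 = 51.7004
Stratum 2 (Men): n₁ = 163, n₀ = 317, n = 480; a·n₀/n = 15·317/480 = 9.9062; c·n₁/n = 37·163/480 = 12.5646
RR_MH = (19.2878 + 9.9062) / (51.7004 + 12.5646) = 29.1941 / 64.2650 = 0.45428

0.45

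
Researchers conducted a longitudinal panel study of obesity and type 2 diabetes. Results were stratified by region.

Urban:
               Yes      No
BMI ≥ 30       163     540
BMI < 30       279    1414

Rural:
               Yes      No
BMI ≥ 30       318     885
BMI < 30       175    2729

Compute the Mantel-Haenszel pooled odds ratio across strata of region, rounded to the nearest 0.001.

3.057

OR_MH = Σ(aᵢdᵢ/nᵢ) / Σ(bᵢcᵢ/nᵢ), where nᵢ is the stratum total.
Stratum 1 (Urban): n = 2396; a·d/n = 163·1414/2396 = 96.1945; b·c/n = 540·279/2396 = 62.8798
Stratum 2 (Rural): n = 4107; a·d/n = 318·2729/4107 = 211.3031; b·c/n = 885·175/4107 = 37.7100
OR_MH = (96.1945 + 211.3031) / (62.8798 + 37.7100) = 307.4976 / 100.5898 = 3.05695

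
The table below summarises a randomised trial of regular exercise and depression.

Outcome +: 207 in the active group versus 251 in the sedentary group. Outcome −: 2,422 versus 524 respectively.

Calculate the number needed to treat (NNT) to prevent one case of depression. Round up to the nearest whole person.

Risk in treated group = 207/2629 = 0.07874; risk in control = 251/775 = 0.32387.
Absolute risk reduction = 0.32387 − 0.07874 = 0.24513
NNT = 1 / ARR = 1 / 0.24513 = 4.079 → round up → 5

5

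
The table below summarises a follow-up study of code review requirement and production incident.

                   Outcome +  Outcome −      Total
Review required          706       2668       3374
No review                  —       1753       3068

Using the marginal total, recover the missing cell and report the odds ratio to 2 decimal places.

0.35

The missing cell is in the unexposed row: 3068 − 1753 = 1315.
So a = 706, b = 2668, c = 1315, d = 1753.
OR = (a·d)/(b·c) = (706 × 1753) / (2668 × 1315) = 1237618 / 3508420 = 0.35276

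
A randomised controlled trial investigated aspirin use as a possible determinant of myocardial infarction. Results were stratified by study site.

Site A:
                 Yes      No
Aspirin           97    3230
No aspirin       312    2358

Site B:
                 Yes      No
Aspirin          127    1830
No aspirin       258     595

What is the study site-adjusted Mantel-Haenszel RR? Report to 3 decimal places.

0.232

RR_MH = Σ(aᵢ·n₀ᵢ/nᵢ) / Σ(cᵢ·n₁ᵢ/nᵢ), with n₁ᵢ = aᵢ+bᵢ (exposed), n₀ᵢ = cᵢ+dᵢ (unexposed), nᵢ = n₁ᵢ+n₀ᵢ.
Stratum 1 (Site A): n₁ = 3327, n₀ = 2670, n = 5997; a·n₀/n = 97·2670/5997 = 43.1866; c·n₁/n = 312·3327/5997 = 173.0905
Stratum 2 (Site B): n₁ = 1957, n₀ = 853, n = 2810; a·n₀/n = 127·853/2810 = 38.5520; c·n₁/n = 258·1957/2810 = 179.6819
RR_MH = (43.1866 + 38.5520) / (173.0905 + 179.6819) = 81.7386 / 352.7724 = 0.23170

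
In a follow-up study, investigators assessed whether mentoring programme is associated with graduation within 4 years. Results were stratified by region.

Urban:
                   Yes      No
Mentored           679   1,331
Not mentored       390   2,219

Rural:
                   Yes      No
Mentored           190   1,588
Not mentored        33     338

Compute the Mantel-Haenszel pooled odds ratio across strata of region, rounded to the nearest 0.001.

OR_MH = Σ(aᵢdᵢ/nᵢ) / Σ(bᵢcᵢ/nᵢ), where nᵢ is the stratum total.
Stratum 1 (Urban): n = 4619; a·d/n = 679·2219/4619 = 326.1964; b·c/n = 1331·390/4619 = 112.3815
Stratum 2 (Rural): n = 2149; a·d/n = 190·338/2149 = 29.8837; b·c/n = 1588·33/2149 = 24.3853
OR_MH = (326.1964 + 29.8837) / (112.3815 + 24.3853) = 356.0800 / 136.7668 = 2.60356

2.604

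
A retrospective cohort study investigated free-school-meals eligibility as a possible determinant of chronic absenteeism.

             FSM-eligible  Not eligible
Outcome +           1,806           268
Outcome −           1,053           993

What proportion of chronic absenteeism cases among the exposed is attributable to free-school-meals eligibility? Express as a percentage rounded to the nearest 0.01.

66.36

Reading the table with exposure as columns: a = 1806 (FSM-eligible, case), b = 1053 (FSM-eligible, non-case), c = 268 (Not eligible, case), d = 993.
Risk in exposed = 1806/2859 = 0.63169; risk in unexposed = 268/1261 = 0.21253.
RR = 0.63169/0.21253 = 2.97224
AR% = (RR − 1)/RR × 100 = (2.97224 − 1)/2.97224 × 100 = 66.3553%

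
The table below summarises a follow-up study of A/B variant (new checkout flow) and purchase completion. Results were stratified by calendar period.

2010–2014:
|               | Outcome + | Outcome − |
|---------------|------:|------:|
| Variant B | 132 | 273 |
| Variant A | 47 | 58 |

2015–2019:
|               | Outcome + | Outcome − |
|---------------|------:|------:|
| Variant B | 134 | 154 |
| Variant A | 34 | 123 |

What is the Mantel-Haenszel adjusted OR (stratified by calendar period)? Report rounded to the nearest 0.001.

OR_MH = Σ(aᵢdᵢ/nᵢ) / Σ(bᵢcᵢ/nᵢ), where nᵢ is the stratum total.
Stratum 1 (2010–2014): n = 510; a·d/n = 132·58/510 = 15.0118; b·c/n = 273·47/510 = 25.1588
Stratum 2 (2015–2019): n = 445; a·d/n = 134·123/445 = 37.0382; b·c/n = 154·34/445 = 11.7663
OR_MH = (15.0118 + 37.0382) / (25.1588 + 11.7663) = 52.0500 / 36.9251 = 1.40961

1.410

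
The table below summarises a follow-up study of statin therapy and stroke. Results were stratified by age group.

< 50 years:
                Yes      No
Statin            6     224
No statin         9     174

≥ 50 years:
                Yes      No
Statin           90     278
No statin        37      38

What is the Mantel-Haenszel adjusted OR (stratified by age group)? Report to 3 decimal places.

OR_MH = Σ(aᵢdᵢ/nᵢ) / Σ(bᵢcᵢ/nᵢ), where nᵢ is the stratum total.
Stratum 1 (< 50 years): n = 413; a·d/n = 6·174/413 = 2.5278; b·c/n = 224·9/413 = 4.8814
Stratum 2 (≥ 50 years): n = 443; a·d/n = 90·38/443 = 7.7201; b·c/n = 278·37/443 = 23.2190
OR_MH = (2.5278 + 7.7201) / (4.8814 + 23.2190) = 10.2479 / 28.1003 = 0.36469

0.365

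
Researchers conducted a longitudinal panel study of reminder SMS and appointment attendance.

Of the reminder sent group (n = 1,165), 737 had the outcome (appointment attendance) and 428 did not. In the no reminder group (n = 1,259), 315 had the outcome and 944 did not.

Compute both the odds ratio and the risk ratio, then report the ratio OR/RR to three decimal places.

From the description: a = 737, b = 428, c = 315, d = 944.
OR = (737·944)/(428·315) = 695728/134820 = 5.16042
Risk in exposed = 737/1165 = 0.63262; risk in unexposed = 315/1259 = 0.25020; RR = 2.52846
OR/RR = 5.16042 / 2.52846 = 2.04093
The outcome is not rare, so the OR lies further from 1 than the RR.

2.041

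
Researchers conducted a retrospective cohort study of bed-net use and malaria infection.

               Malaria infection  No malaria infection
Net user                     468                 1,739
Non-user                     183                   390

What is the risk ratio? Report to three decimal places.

Cells: a = 468, b = 1739, c = 183, d = 390.
Risk in exposed = 468/2207 = 0.21205; risk in unexposed = 183/573 = 0.31937.
RR = 0.21205 / 0.31937 = 0.66397
The risk is 34% lower among the exposed than among the unexposed.

0.664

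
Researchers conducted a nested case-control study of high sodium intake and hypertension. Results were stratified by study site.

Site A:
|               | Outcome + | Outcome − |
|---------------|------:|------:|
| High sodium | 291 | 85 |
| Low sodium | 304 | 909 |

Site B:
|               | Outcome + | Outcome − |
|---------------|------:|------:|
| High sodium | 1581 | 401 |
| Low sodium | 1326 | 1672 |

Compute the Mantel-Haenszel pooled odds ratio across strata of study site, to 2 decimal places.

OR_MH = Σ(aᵢdᵢ/nᵢ) / Σ(bᵢcᵢ/nᵢ), where nᵢ is the stratum total.
Stratum 1 (Site A): n = 1589; a·d/n = 291·909/1589 = 166.4688; b·c/n = 85·304/1589 = 16.2618
Stratum 2 (Site B): n = 4980; a·d/n = 1581·1672/4980 = 530.8096; b·c/n = 401·1326/4980 = 106.7723
OR_MH = (166.4688 + 530.8096) / (16.2618 + 106.7723) = 697.2785 / 123.0341 = 5.66736

5.67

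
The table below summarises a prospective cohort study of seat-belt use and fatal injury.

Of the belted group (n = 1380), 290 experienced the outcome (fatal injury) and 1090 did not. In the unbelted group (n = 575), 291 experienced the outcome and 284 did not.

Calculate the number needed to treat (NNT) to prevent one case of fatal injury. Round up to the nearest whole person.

4

Risk in treated group = 290/1380 = 0.21014; risk in control = 291/575 = 0.50609.
Absolute risk reduction = 0.50609 − 0.21014 = 0.29594
NNT = 1 / ARR = 1 / 0.29594 = 3.379 → round up → 4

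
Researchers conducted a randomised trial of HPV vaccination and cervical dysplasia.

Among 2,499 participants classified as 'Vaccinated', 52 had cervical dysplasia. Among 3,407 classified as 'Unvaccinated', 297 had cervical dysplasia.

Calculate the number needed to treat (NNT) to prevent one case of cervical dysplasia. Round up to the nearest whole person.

16

Risk in treated group = 52/2499 = 0.02081; risk in control = 297/3407 = 0.08717.
Absolute risk reduction = 0.08717 − 0.02081 = 0.06637
NNT = 1 / ARR = 1 / 0.06637 = 15.068 → round up → 16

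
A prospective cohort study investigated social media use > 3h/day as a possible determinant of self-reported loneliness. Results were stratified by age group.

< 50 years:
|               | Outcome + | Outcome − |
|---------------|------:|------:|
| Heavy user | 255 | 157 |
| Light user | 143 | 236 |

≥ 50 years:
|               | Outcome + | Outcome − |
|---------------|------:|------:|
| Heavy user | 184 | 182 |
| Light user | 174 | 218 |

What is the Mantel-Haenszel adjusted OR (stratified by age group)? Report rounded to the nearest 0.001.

OR_MH = Σ(aᵢdᵢ/nᵢ) / Σ(bᵢcᵢ/nᵢ), where nᵢ is the stratum total.
Stratum 1 (< 50 years): n = 791; a·d/n = 255·236/791 = 76.0809; b·c/n = 157·143/791 = 28.3831
Stratum 2 (≥ 50 years): n = 758; a·d/n = 184·218/758 = 52.9182; b·c/n = 182·174/758 = 41.7784
OR_MH = (76.0809 + 52.9182) / (28.3831 + 41.7784) = 128.9991 / 70.1614 = 1.83860

1.839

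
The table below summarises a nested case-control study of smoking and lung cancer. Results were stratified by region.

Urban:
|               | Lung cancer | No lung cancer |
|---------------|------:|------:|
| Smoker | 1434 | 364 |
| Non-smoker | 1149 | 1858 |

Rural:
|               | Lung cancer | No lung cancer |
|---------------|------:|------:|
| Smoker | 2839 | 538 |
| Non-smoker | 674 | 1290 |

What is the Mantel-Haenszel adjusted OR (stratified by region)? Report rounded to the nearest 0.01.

OR_MH = Σ(aᵢdᵢ/nᵢ) / Σ(bᵢcᵢ/nᵢ), where nᵢ is the stratum total.
Stratum 1 (Urban): n = 4805; a·d/n = 1434·1858/4805 = 554.4999; b·c/n = 364·1149/4805 = 87.0418
Stratum 2 (Rural): n = 5341; a·d/n = 2839·1290/5341 = 685.6974; b·c/n = 538·674/5341 = 67.8922
OR_MH = (554.4999 + 685.6974) / (87.0418 + 67.8922) = 1240.1973 / 154.9340 = 8.00468

8.00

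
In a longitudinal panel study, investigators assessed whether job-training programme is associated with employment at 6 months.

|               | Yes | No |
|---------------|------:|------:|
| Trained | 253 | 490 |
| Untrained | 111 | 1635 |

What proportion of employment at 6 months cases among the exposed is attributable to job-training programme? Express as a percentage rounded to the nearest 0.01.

Cells: a = 253, b = 490, c = 111, d = 1635.
Risk in exposed = 253/743 = 0.34051; risk in unexposed = 111/1746 = 0.06357.
RR = 0.34051/0.06357 = 5.35615
AR% = (RR − 1)/RR × 100 = (5.35615 − 1)/5.35615 × 100 = 81.3299%

81.33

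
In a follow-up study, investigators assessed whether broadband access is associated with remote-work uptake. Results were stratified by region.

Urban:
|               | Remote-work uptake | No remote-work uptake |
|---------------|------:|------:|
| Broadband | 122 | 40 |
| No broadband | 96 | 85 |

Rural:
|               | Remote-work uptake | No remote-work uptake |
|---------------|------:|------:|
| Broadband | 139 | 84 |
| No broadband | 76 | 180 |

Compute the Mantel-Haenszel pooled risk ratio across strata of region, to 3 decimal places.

1.718

RR_MH = Σ(aᵢ·n₀ᵢ/nᵢ) / Σ(cᵢ·n₁ᵢ/nᵢ), with n₁ᵢ = aᵢ+bᵢ (exposed), n₀ᵢ = cᵢ+dᵢ (unexposed), nᵢ = n₁ᵢ+n₀ᵢ.
Stratum 1 (Urban): n₁ = 162, n₀ = 181, n = 343; a·n₀/n = 122·181/343 = 64.3790; c·n₁/n = 96·162/343 = 45.3411
Stratum 2 (Rural): n₁ = 223, n₀ = 256, n = 479; a·n₀/n = 139·256/479 = 74.2881; c·n₁/n = 76·223/479 = 35.3820
RR_MH = (64.3790 + 74.2881) / (45.3411 + 35.3820) = 138.6671 / 80.7232 = 1.71781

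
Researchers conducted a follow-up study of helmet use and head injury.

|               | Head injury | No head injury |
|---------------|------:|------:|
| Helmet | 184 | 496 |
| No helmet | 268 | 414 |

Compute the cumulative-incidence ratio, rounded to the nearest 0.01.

Cells: a = 184, b = 496, c = 268, d = 414.
Risk in exposed = 184/680 = 0.27059; risk in unexposed = 268/682 = 0.39296.
RR = 0.27059 / 0.39296 = 0.68859
The risk is 31% lower among the exposed than among the unexposed.

0.69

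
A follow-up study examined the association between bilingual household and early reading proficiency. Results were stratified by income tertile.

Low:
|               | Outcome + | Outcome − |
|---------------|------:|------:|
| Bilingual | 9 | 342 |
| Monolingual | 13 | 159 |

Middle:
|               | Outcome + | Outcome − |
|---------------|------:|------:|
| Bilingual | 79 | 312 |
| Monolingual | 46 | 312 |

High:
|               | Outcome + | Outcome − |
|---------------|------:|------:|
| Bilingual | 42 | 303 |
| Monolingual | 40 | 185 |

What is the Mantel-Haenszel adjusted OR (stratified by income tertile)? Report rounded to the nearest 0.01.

OR_MH = Σ(aᵢdᵢ/nᵢ) / Σ(bᵢcᵢ/nᵢ), where nᵢ is the stratum total.
Stratum 1 (Low): n = 523; a·d/n = 9·159/523 = 2.7361; b·c/n = 342·13/523 = 8.5010
Stratum 2 (Middle): n = 749; a·d/n = 79·312/749 = 32.9079; b·c/n = 312·46/749 = 19.1615
Stratum 3 (High): n = 570; a·d/n = 42·185/570 = 13.6316; b·c/n = 303·40/570 = 21.2632
OR_MH = (2.7361 + 32.9079 + 13.6316) / (8.5010 + 19.1615 + 21.2632) = 49.2756 / 48.9257 = 1.00715

1.01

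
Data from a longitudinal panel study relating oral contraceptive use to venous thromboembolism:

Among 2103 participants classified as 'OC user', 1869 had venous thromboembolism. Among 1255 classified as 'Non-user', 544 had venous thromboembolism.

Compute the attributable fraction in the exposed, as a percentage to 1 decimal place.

From the description: a = 1869, b = 234, c = 544, d = 711.
Risk in exposed = 1869/2103 = 0.88873; risk in unexposed = 544/1255 = 0.43347.
RR = 0.88873/0.43347 = 2.05029
AR% = (RR − 1)/RR × 100 = (2.05029 − 1)/2.05029 × 100 = 51.2264%

51.2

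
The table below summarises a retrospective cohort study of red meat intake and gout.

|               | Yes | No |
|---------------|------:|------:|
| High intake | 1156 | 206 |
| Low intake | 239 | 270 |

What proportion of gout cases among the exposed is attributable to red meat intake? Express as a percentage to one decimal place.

44.7

Cells: a = 1156, b = 206, c = 239, d = 270.
Risk in exposed = 1156/1362 = 0.84875; risk in unexposed = 239/509 = 0.46955.
RR = 0.84875/0.46955 = 1.80759
AR% = (RR − 1)/RR × 100 = (1.80759 − 1)/1.80759 × 100 = 44.6778%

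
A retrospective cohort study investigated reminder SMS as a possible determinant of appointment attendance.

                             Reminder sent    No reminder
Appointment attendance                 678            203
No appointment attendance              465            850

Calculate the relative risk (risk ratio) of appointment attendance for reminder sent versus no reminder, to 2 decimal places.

3.08

Reading the table with exposure as columns: a = 678 (Reminder sent, case), b = 465 (Reminder sent, non-case), c = 203 (No reminder, case), d = 850.
Risk in exposed = 678/1143 = 0.59318; risk in unexposed = 203/1053 = 0.19278.
RR = 0.59318 / 0.19278 = 3.07692
The risk among the exposed is 3.08 times that among the unexposed.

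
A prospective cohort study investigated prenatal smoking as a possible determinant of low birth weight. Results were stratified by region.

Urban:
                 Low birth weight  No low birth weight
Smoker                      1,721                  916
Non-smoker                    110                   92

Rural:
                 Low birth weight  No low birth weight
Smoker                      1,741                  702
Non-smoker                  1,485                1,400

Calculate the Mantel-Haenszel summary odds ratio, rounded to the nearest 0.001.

OR_MH = Σ(aᵢdᵢ/nᵢ) / Σ(bᵢcᵢ/nᵢ), where nᵢ is the stratum total.
Stratum 1 (Urban): n = 2839; a·d/n = 1721·92/2839 = 55.7703; b·c/n = 916·110/2839 = 35.4914
Stratum 2 (Rural): n = 5328; a·d/n = 1741·1400/5328 = 457.4700; b·c/n = 702·1485/5328 = 195.6588
OR_MH = (55.7703 + 457.4700) / (35.4914 + 195.6588) = 513.2403 / 231.1502 = 2.22038

2.220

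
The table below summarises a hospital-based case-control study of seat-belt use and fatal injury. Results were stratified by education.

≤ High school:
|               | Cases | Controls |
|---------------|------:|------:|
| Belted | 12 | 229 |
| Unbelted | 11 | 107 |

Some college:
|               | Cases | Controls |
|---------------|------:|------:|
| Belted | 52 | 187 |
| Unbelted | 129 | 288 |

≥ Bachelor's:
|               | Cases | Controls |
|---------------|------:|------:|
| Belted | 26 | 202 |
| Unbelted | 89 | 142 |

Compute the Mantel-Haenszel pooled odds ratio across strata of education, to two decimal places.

0.42

OR_MH = Σ(aᵢdᵢ/nᵢ) / Σ(bᵢcᵢ/nᵢ), where nᵢ is the stratum total.
Stratum 1 (≤ High school): n = 359; a·d/n = 12·107/359 = 3.5766; b·c/n = 229·11/359 = 7.0167
Stratum 2 (Some college): n = 656; a·d/n = 52·288/656 = 22.8293; b·c/n = 187·129/656 = 36.7729
Stratum 3 (≥ Bachelor's): n = 459; a·d/n = 26·142/459 = 8.0436; b·c/n = 202·89/459 = 39.1678
OR_MH = (3.5766 + 22.8293 + 8.0436) / (7.0167 + 36.7729 + 39.1678) = 34.4494 / 82.9573 = 0.41527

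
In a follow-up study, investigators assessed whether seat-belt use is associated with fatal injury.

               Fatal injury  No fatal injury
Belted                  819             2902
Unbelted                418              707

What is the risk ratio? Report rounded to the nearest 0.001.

0.592

Cells: a = 819, b = 2902, c = 418, d = 707.
Risk in exposed = 819/3721 = 0.22010; risk in unexposed = 418/1125 = 0.37156.
RR = 0.22010 / 0.37156 = 0.59238
The risk is 41% lower among the exposed than among the unexposed.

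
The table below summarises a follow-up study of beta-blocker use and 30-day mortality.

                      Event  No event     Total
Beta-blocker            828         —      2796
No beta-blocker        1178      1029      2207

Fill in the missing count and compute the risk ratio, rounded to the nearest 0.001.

The missing cell is in the exposed row: 2796 − 828 = 1968.
So a = 828, b = 1968, c = 1178, d = 1029.
RR = [a/(a+b)] / [c/(c+d)] = (828/2796) / (1178/2207) = 0.29614/0.53376 = 0.55482

0.555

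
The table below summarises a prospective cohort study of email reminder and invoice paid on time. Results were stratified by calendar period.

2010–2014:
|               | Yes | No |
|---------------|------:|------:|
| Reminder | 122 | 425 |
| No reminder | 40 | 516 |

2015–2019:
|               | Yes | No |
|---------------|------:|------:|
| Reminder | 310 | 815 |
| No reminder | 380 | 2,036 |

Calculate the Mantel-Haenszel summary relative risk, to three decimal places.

1.942

RR_MH = Σ(aᵢ·n₀ᵢ/nᵢ) / Σ(cᵢ·n₁ᵢ/nᵢ), with n₁ᵢ = aᵢ+bᵢ (exposed), n₀ᵢ = cᵢ+dᵢ (unexposed), nᵢ = n₁ᵢ+n₀ᵢ.
Stratum 1 (2010–2014): n₁ = 547, n₀ = 556, n = 1103; a·n₀/n = 122·556/1103 = 61.4977; c·n₁/n = 40·547/1103 = 19.8368
Stratum 2 (2015–2019): n₁ = 1125, n₀ = 2416, n = 3541; a·n₀/n = 310·2416/3541 = 211.5109; c·n₁/n = 380·1125/3541 = 120.7286
RR_MH = (61.4977 + 211.5109) / (19.8368 + 120.7286) = 273.0086 / 140.5654 = 1.94222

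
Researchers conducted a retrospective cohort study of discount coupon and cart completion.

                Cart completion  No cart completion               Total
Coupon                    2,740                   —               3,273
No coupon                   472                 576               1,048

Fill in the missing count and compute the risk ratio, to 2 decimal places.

The missing cell is in the exposed row: 3273 − 2740 = 533.
So a = 2740, b = 533, c = 472, d = 576.
RR = [a/(a+b)] / [c/(c+d)] = (2740/3273) / (472/1048) = 0.83715/0.45038 = 1.85876

1.86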